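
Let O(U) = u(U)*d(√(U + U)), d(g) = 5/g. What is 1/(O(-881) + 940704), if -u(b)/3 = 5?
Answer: 552506816/519745371840339 - 25*I*√1762/519745371840339 ≈ 1.063e-6 - 2.0191e-12*I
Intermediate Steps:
u(b) = -15 (u(b) = -3*5 = -15)
O(U) = -75*√2/(2*√U) (O(U) = -75/(√(U + U)) = -75/(√(2*U)) = -75/(√2*√U) = -75*√2/(2*√U))
1/(O(-881) + 940704) = 1/(-75*√2/(2*√(-881)) + 940704) = 1/(-75*√2*(-I*√881/881)/2 + 940704) = 1/(75*I*√1762/1762 + 940704) = 1/(940704 + 75*I*√1762/1762)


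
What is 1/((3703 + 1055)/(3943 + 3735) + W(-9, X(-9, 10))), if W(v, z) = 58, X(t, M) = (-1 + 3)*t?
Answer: 3839/225041 ≈ 0.017059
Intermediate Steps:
X(t, M) = 2*t
1/((3703 + 1055)/(3943 + 3735) + W(-9, X(-9, 10))) = 1/((3703 + 1055)/(3943 + 3735) + 58) = 1/(4758/7678 + 58) = 1/(4758*(1/7678) + 58) = 1/(2379/3839 + 58) = 1/(225041/3839) = 3839/225041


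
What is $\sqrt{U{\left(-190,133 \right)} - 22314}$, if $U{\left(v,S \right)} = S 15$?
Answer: $i \sqrt{20319} \approx 142.54 i$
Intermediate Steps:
$U{\left(v,S \right)} = 15 S$
$\sqrt{U{\left(-190,133 \right)} - 22314} = \sqrt{15 \cdot 133 - 22314} = \sqrt{1995 - 22314} = \sqrt{-20319} = i \sqrt{20319}$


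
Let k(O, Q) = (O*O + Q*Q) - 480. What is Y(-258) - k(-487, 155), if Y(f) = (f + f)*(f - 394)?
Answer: 75718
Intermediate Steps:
Y(f) = 2*f*(-394 + f) (Y(f) = (2*f)*(-394 + f) = 2*f*(-394 + f))
k(O, Q) = -480 + O² + Q² (k(O, Q) = (O² + Q²) - 480 = -480 + O² + Q²)
Y(-258) - k(-487, 155) = 2*(-258)*(-394 - 258) - (-480 + (-487)² + 155²) = 2*(-258)*(-652) - (-480 + 237169 + 24025) = 336432 - 1*260714 = 336432 - 260714 = 75718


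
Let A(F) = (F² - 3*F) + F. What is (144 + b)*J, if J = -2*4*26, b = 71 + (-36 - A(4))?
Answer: -35568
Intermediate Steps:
A(F) = F² - 2*F
b = 27 (b = 71 + (-36 - 4*(-2 + 4)) = 71 + (-36 - 4*2) = 71 + (-36 - 1*8) = 71 + (-36 - 8) = 71 - 44 = 27)
J = -208 (J = -8*26 = -208)
(144 + b)*J = (144 + 27)*(-208) = 171*(-208) = -35568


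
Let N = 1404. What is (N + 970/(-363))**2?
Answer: 258757377124/131769 ≈ 1.9637e+6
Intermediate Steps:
(N + 970/(-363))**2 = (1404 + 970/(-363))**2 = (1404 + 970*(-1/363))**2 = (1404 - 970/363)**2 = (508682/363)**2 = 258757377124/131769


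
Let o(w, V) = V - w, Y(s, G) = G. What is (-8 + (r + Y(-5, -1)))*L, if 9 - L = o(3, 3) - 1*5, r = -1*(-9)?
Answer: 0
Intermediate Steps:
r = 9
L = 14 (L = 9 - ((3 - 1*3) - 1*5) = 9 - ((3 - 3) - 5) = 9 - (0 - 5) = 9 - 1*(-5) = 9 + 5 = 14)
(-8 + (r + Y(-5, -1)))*L = (-8 + (9 - 1))*14 = (-8 + 8)*14 = 0*14 = 0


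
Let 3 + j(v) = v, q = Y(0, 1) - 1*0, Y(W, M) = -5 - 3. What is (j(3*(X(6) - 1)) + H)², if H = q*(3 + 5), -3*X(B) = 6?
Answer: 5776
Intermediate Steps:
X(B) = -2 (X(B) = -⅓*6 = -2)
Y(W, M) = -8
q = -8 (q = -8 - 1*0 = -8 + 0 = -8)
j(v) = -3 + v
H = -64 (H = -8*(3 + 5) = -8*8 = -64)
(j(3*(X(6) - 1)) + H)² = ((-3 + 3*(-2 - 1)) - 64)² = ((-3 + 3*(-3)) - 64)² = ((-3 - 9) - 64)² = (-12 - 64)² = (-76)² = 5776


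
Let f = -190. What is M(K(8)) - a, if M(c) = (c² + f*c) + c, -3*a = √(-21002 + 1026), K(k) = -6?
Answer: 1170 + 2*I*√4994/3 ≈ 1170.0 + 47.112*I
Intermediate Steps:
a = -2*I*√4994/3 (a = -√(-21002 + 1026)/3 = -2*I*√4994/3 ≈ -47.112*I)
M(c) = c² - 189*c (M(c) = (c² - 190*c) + c = c² - 189*c)
M(K(8)) - a = -6*(-189 - 6) - (-2)*I*√4994/3 = -6*(-195) + 2*I*√4994/3 = 1170 + 2*I*√4994/3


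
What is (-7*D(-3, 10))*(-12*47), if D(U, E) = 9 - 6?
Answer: 11844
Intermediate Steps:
D(U, E) = 3
(-7*D(-3, 10))*(-12*47) = (-7*3)*(-12*47) = -21*(-564) = 11844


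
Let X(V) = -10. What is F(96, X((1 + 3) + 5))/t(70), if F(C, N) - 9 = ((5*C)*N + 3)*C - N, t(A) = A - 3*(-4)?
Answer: -460493/82 ≈ -5615.8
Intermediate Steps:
t(A) = 12 + A (t(A) = A + 12 = 12 + A)
F(C, N) = 9 - N + C*(3 + 5*C*N) (F(C, N) = 9 + (((5*C)*N + 3)*C - N) = 9 + ((5*C*N + 3)*C - N) = 9 + ((3 + 5*C*N)*C - N) = 9 + (C*(3 + 5*C*N) - N) = 9 + (-N + C*(3 + 5*C*N)) = 9 - N + C*(3 + 5*C*N))
F(96, X((1 + 3) + 5))/t(70) = (9 - 1*(-10) + 3*96 + 5*(-10)*96**2)/(12 + 70) = (9 + 10 + 288 + 5*(-10)*9216)/82 = (9 + 10 + 288 - 460800)*(1/82) = -460493*1/82 = -460493/82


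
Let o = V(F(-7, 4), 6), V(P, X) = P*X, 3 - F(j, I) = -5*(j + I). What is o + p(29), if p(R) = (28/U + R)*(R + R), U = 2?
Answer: 2422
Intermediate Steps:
F(j, I) = 3 + 5*I + 5*j (F(j, I) = 3 - (-5)*(j + I) = 3 - (-5)*(I + j) = 3 - (-5*I - 5*j) = 3 + (5*I + 5*j) = 3 + 5*I + 5*j)
o = -72 (o = (3 + 5*4 + 5*(-7))*6 = (3 + 20 - 35)*6 = -12*6 = -72)
p(R) = 2*R*(14 + R) (p(R) = (28/2 + R)*(R + R) = (28*(½) + R)*(2*R) = (14 + R)*(2*R) = 2*R*(14 + R))
o + p(29) = -72 + 2*29*(14 + 29) = -72 + 2*29*43 = -72 + 2494 = 2422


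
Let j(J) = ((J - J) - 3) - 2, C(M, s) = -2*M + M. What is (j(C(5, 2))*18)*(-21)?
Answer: 1890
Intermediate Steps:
C(M, s) = -M
j(J) = -5 (j(J) = (0 - 3) - 2 = -3 - 2 = -5)
(j(C(5, 2))*18)*(-21) = -5*18*(-21) = -90*(-21) = 1890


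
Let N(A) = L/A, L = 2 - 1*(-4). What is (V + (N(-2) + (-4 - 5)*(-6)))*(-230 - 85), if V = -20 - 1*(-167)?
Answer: -62370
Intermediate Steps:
L = 6 (L = 2 + 4 = 6)
N(A) = 6/A
V = 147 (V = -20 + 167 = 147)
(V + (N(-2) + (-4 - 5)*(-6)))*(-230 - 85) = (147 + (6/(-2) + (-4 - 5)*(-6)))*(-230 - 85) = (147 + (6*(-½) - 9*(-6)))*(-315) = (147 + (-3 + 54))*(-315) = (147 + 51)*(-315) = 198*(-315) = -62370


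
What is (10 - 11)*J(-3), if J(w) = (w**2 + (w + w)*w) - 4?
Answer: -23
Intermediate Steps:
J(w) = -4 + 3*w**2 (J(w) = (w**2 + (2*w)*w) - 4 = (w**2 + 2*w**2) - 4 = 3*w**2 - 4 = -4 + 3*w**2)
(10 - 11)*J(-3) = (10 - 11)*(-4 + 3*(-3)**2) = -(-4 + 3*9) = -(-4 + 27) = -1*23 = -23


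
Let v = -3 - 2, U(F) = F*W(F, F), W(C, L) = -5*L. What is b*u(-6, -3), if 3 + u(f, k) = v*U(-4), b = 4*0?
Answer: 0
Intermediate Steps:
U(F) = -5*F² (U(F) = F*(-5*F) = -5*F²)
b = 0
v = -5
u(f, k) = 397 (u(f, k) = -3 - (-25)*(-4)² = -3 - (-25)*16 = -3 - 5*(-80) = -3 + 400 = 397)
b*u(-6, -3) = 0*397 = 0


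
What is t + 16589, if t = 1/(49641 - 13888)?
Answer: 593106518/35753 ≈ 16589.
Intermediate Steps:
t = 1/35753 ≈ 2.7970e-5
t + 16589 = 1/35753 + 16589 = 593106518/35753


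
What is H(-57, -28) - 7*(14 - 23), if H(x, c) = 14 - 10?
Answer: 67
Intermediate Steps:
H(x, c) = 4
H(-57, -28) - 7*(14 - 23) = 4 - 7*(14 - 23) = 4 - 7*(-9) = 4 - 1*(-63) = 4 + 63 = 67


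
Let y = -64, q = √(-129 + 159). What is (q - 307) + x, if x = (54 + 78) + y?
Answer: -239 + √30 ≈ -233.52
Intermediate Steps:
q = √30 ≈ 5.4772
x = 68 (x = (54 + 78) - 64 = 132 - 64 = 68)
(q - 307) + x = (√30 - 307) + 68 = (-307 + √30) + 68 = -239 + √30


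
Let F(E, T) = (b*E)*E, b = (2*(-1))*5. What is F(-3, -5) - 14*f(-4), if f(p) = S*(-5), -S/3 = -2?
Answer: 330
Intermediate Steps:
S = 6 (S = -3*(-2) = 6)
b = -10 (b = -2*5 = -10)
F(E, T) = -10*E² (F(E, T) = (-10*E)*E = -10*E²)
f(p) = -30 (f(p) = 6*(-5) = -30)
F(-3, -5) - 14*f(-4) = -10*(-3)² - 14*(-30) = -10*9 + 420 = -90 + 420 = 330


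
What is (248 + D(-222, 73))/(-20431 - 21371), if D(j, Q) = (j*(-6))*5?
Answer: -3454/20901 ≈ -0.16526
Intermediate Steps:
D(j, Q) = -30*j (D(j, Q) = -6*j*5 = -30*j)
(248 + D(-222, 73))/(-20431 - 21371) = (248 - 30*(-222))/(-20431 - 21371) = (248 + 6660)/(-41802) = 6908*(-1/41802) = -3454/20901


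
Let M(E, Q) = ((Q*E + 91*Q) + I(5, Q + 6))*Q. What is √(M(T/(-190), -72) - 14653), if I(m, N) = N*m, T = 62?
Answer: √4324413395/95 ≈ 692.21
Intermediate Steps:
M(E, Q) = Q*(30 + 96*Q + E*Q) (M(E, Q) = ((Q*E + 91*Q) + (Q + 6)*5)*Q = ((E*Q + 91*Q) + (6 + Q)*5)*Q = ((91*Q + E*Q) + (30 + 5*Q))*Q = (30 + 96*Q + E*Q)*Q = Q*(30 + 96*Q + E*Q))
√(M(T/(-190), -72) - 14653) = √(-72*(30 + 96*(-72) + (62/(-190))*(-72)) - 14653) = √(-72*(30 - 6912 + (62*(-1/190))*(-72)) - 14653) = √(-72*(30 - 6912 - 31/95*(-72)) - 14653) = √(-72*(30 - 6912 + 2232/95) - 14653) = √(-72*(-651558/95) - 14653) = √(46912176/95 - 14653) = √(45520141/95) = √4324413395/95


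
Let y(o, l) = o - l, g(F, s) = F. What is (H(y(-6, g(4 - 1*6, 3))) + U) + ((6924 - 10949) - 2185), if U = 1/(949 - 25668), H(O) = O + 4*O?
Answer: -153999371/24719 ≈ -6230.0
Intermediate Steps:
H(O) = 5*O
U = -1/24719 (U = 1/(-24719) = -1/24719 ≈ -4.0455e-5)
(H(y(-6, g(4 - 1*6, 3))) + U) + ((6924 - 10949) - 2185) = (5*(-6 - (4 - 1*6)) - 1/24719) + ((6924 - 10949) - 2185) = (5*(-6 - (4 - 6)) - 1/24719) + (-4025 - 2185) = (5*(-6 - 1*(-2)) - 1/24719) - 6210 = (5*(-6 + 2) - 1/24719) - 6210 = (5*(-4) - 1/24719) - 6210 = (-20 - 1/24719) - 6210 = -494381/24719 - 6210 = -153999371/24719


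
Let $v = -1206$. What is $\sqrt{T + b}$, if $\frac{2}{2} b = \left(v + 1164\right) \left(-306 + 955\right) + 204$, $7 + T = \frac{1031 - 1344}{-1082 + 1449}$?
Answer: $\frac{10 i \sqrt{36449339}}{367} \approx 164.5 i$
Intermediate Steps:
$T = - \frac{2882}{367}$ ($T = -7 + \frac{1031 - 1344}{-1082 + 1449} = -7 - \frac{313}{367} = - \frac{2882}{367} \approx -7.8529$)
$b = -27054$ ($b = \left(-1206 + 1164\right) \left(-306 + 955\right) + 204 = \left(-42\right) 649 + 204 = -27258 + 204 = -27054$)
$\sqrt{T + b} = \sqrt{- \frac{2882}{367} - 27054} = \sqrt{- \frac{9931700}{367}} = \frac{10 i \sqrt{36449339}}{367}$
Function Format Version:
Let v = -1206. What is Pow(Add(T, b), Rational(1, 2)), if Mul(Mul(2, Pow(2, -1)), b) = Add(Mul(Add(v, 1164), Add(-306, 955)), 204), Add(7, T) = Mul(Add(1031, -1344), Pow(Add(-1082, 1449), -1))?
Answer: Mul(Rational(10, 367), I, Pow(36449339, Rational(1, 2))) ≈ Mul(164.50, I)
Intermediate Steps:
T = Rational(-2882, 367) (T = Add(-7, Mul(Add(1031, -1344), Pow(Add(-1082, 1449), -1))) = Add(-7, Mul(-313, Pow(367, -1))) = Add(-7, Mul(-313, Rational(1, 367))) = Add(-7, Rational(-313, 367)) = Rational(-2882, 367) ≈ -7.8529)
b = -27054 (b = Add(Mul(Add(-1206, 1164), Add(-306, 955)), 204) = Add(Mul(-42, 649), 204) = Add(-27258, 204) = -27054)
Pow(Add(T, b), Rational(1, 2)) = Pow(Add(Rational(-2882, 367), -27054), Rational(1, 2)) = Pow(Rational(-9931700, 367), Rational(1, 2)) = Mul(Rational(10, 367), I, Pow(36449339, Rational(1, 2)))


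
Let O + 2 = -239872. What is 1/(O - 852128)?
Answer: -1/1092002 ≈ -9.1575e-7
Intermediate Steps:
O = -239874 (O = -2 - 239872 = -239874)
1/(O - 852128) = 1/(-239874 - 852128) = 1/(-1092002) = -1/1092002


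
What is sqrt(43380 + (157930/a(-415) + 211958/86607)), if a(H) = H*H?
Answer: 2*sqrt(1556764470802401970)/11980635 ≈ 208.29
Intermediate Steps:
a(H) = H**2
sqrt(43380 + (157930/a(-415) + 211958/86607)) = sqrt(43380 + (157930/((-415)**2) + 211958/86607)) = sqrt(43380 + (157930/172225 + 211958*(1/86607))) = sqrt(43380 + (157930*(1/172225) + 211958/86607)) = sqrt(43380 + (31586/34445 + 211958/86607)) = sqrt(43380 + 10036462012/2983178115) = sqrt(129420303090712/2983178115) = 2*sqrt(1556764470802401970)/11980635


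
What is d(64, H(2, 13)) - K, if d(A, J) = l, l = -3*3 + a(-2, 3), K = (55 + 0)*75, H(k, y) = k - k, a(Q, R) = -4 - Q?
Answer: -4136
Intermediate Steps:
H(k, y) = 0
K = 4125 (K = 55*75 = 4125)
l = -11 (l = -3*3 + (-4 - 1*(-2)) = -9 + (-4 + 2) = -9 - 2 = -11)
d(A, J) = -11
d(64, H(2, 13)) - K = -11 - 1*4125 = -11 - 4125 = -4136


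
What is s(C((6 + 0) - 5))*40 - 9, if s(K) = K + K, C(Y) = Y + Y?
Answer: 151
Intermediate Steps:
C(Y) = 2*Y
s(K) = 2*K
s(C((6 + 0) - 5))*40 - 9 = (2*(2*((6 + 0) - 5)))*40 - 9 = (2*(2*(6 - 5)))*40 - 9 = (2*(2*1))*40 - 9 = (2*2)*40 - 9 = 4*40 - 9 = 160 - 9 = 151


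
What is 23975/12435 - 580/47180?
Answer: 11239282/5866833 ≈ 1.9157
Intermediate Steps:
23975/12435 - 580/47180 = 23975*(1/12435) - 580*1/47180 = 4795/2487 - 29/2359 = 11239282/5866833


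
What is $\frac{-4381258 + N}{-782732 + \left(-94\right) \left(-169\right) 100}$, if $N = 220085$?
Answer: $- \frac{4161173}{805868} \approx -5.1636$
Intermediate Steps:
$\frac{-4381258 + N}{-782732 + \left(-94\right) \left(-169\right) 100} = \frac{-4381258 + 220085}{-782732 + \left(-94\right) \left(-169\right) 100} = - \frac{4161173}{-782732 + 15886 \cdot 100} = - \frac{4161173}{-782732 + 1588600} = - \frac{4161173}{805868}$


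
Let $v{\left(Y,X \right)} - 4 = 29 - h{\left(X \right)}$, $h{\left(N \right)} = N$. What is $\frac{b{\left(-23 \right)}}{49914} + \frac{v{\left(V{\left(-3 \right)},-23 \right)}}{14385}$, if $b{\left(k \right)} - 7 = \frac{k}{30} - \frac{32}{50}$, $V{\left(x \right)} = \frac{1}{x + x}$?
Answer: $\frac{4108063}{1025732700} \approx 0.004005$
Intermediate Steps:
$V{\left(x \right)} = \frac{1}{2 x}$
$b{\left(k \right)} = \frac{159}{25} + \frac{k}{30}$ ($b{\left(k \right)} = 7 + \left(\frac{k}{30} - \frac{32}{50}\right) = 7 + \left(k \frac{1}{30} - \frac{16}{25}\right) = 7 + \left(\frac{k}{30} - \frac{16}{25}\right) = 7 + \left(- \frac{16}{25} + \frac{k}{30}\right) = \frac{159}{25} + \frac{k}{30}$)
$v{\left(Y,X \right)} = 33 - X$ ($v{\left(Y,X \right)} = 4 - \left(-29 + X\right) = 33 - X$)
$\frac{b{\left(-23 \right)}}{49914} + \frac{v{\left(V{\left(-3 \right)},-23 \right)}}{14385} = \frac{\frac{159}{25} + \frac{1}{30} \left(-23\right)}{49914} + \frac{33 - -23}{14385} = \left(\frac{159}{25} - \frac{23}{30}\right) \frac{1}{49914} + \left(33 + 23\right) \frac{1}{14385} = \frac{839}{150} \cdot \frac{1}{49914} + 56 \cdot \frac{1}{14385} = \frac{839}{7487100} + \frac{8}{2055} = \frac{4108063}{1025732700}$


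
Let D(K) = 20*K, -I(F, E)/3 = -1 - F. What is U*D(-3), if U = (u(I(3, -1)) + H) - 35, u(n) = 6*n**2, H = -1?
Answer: -49680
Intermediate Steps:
I(F, E) = 3 + 3*F (I(F, E) = -3*(-1 - F) = 3 + 3*F)
U = 828 (U = (6*(3 + 3*3)**2 - 1) - 35 = (6*(3 + 9)**2 - 1) - 35 = (6*12**2 - 1) - 35 = (6*144 - 1) - 35 = (864 - 1) - 35 = 863 - 35 = 828)
U*D(-3) = 828*(20*(-3)) = 828*(-60) = -49680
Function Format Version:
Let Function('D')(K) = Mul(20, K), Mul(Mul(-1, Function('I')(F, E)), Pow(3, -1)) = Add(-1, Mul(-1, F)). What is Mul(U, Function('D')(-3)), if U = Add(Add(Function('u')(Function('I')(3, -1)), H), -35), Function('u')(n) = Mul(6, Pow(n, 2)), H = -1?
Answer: -49680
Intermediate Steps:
Function('I')(F, E) = Add(3, Mul(3, F)) (Function('I')(F, E) = Mul(-3, Add(-1, Mul(-1, F))) = Add(3, Mul(3, F)))
U = 828 (U = Add(Add(Mul(6, Pow(Add(3, Mul(3, 3)), 2)), -1), -35) = Add(Add(Mul(6, Pow(Add(3, 9), 2)), -1), -35) = Add(Add(Mul(6, Pow(12, 2)), -1), -35) = Add(Add(Mul(6, 144), -1), -35) = Add(Add(864, -1), -35) = Add(863, -35) = 828)
Mul(U, Function('D')(-3)) = Mul(828, Mul(20, -3)) = Mul(828, -60) = -49680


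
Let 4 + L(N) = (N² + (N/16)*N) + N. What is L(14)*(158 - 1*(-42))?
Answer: 43650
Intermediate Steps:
L(N) = -4 + N + 17*N²/16 (L(N) = -4 + ((N² + (N/16)*N) + N) = -4 + ((N² + N²/16) + N) = -4 + (17*N²/16 + N) = -4 + (N + 17*N²/16) = -4 + N + 17*N²/16)
L(14)*(158 - 1*(-42)) = (-4 + 14 + (17/16)*14²)*(158 - 1*(-42)) = (-4 + 14 + (17/16)*196)*(158 + 42) = (-4 + 14 + 833/4)*200 = (873/4)*200 = 43650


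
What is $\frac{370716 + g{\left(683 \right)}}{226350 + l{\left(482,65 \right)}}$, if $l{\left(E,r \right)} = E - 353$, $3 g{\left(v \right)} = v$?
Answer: $\frac{1112831}{679437} \approx 1.6379$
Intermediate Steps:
$g{\left(v \right)} = \frac{v}{3}$
$l{\left(E,r \right)} = -353 + E$ ($l{\left(E,r \right)} = E - 353 = -353 + E$)
$\frac{370716 + g{\left(683 \right)}}{226350 + l{\left(482,65 \right)}} = \frac{370716 + \frac{1}{3} \cdot 683}{226350 + \left(-353 + 482\right)} = \frac{370716 + \frac{683}{3}}{226350 + 129} = \frac{1112831}{3 \cdot 226479} = \frac{1112831}{3} \cdot \frac{1}{226479} = \frac{1112831}{679437}$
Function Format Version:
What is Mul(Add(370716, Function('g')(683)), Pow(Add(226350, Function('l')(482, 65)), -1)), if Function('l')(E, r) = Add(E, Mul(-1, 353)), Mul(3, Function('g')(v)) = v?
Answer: Rational(1112831, 679437) ≈ 1.6379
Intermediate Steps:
Function('g')(v) = Mul(Rational(1, 3), v)
Function('l')(E, r) = Add(-353, E) (Function('l')(E, r) = Add(E, -353) = Add(-353, E))
Mul(Add(370716, Function('g')(683)), Pow(Add(226350, Function('l')(482, 65)), -1)) = Mul(Add(370716, Mul(Rational(1, 3), 683)), Pow(Add(226350, Add(-353, 482)), -1)) = Mul(Add(370716, Rational(683, 3)), Pow(Add(226350, 129), -1)) = Mul(Rational(1112831, 3), Pow(226479, -1)) = Mul(Rational(1112831, 3), Rational(1, 226479)) = Rational(1112831, 679437)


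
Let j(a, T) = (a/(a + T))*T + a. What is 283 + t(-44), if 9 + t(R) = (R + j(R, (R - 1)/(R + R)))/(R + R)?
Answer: 2104805/7654 ≈ 274.99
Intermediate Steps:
j(a, T) = a + T*a/(T + a) (j(a, T) = (a/(T + a))*T + a = T*a/(T + a) + a = a + T*a/(T + a))
t(R) = -9 + (R + R*(R + (-1 + R)/R)/(R + (-1 + R)/(2*R)))/(2*R) (t(R) = -9 + (R + R*(R + 2*((R - 1)/(R + R)))/((R - 1)/(R + R) + R))/(R + R) = -9 + (R + R*(R + 2*((-1 + R)/((2*R))))/((-1 + R)/((2*R)) + R))/((2*R)) = -9 + (R + R*(R + 2*((-1 + R)*(1/(2*R))))/((-1 + R)*(1/(2*R)) + R))*(1/(2*R)) = -9 + (R + R*(R + 2*((-1 + R)/(2*R)))/((-1 + R)/(2*R) + R))*(1/(2*R)) = -9 + (R + R*(R + (-1 + R)/R)/(R + (-1 + R)/(2*R)))*(1/(2*R)) = -9 + (R + R*(R + (-1 + R)/R)/(R + (-1 + R)/(2*R)))/(2*R))
283 + t(-44) = 283 + (15 - 32*(-44)² - 15*(-44))/(2*(-1 - 44 + 2*(-44)²)) = 283 + (15 - 32*1936 + 660)/(2*(-1 - 44 + 2*1936)) = 283 + (15 - 61952 + 660)/(2*(-1 - 44 + 3872)) = 283 + (½)*(-61277)/3827 = 283 + (½)*(1/3827)*(-61277) = 283 - 61277/7654 = 2104805/7654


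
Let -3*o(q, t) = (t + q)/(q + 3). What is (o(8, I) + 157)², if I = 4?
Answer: 2968729/121 ≈ 24535.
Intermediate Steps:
o(q, t) = -(q + t)/(3*(3 + q)) (o(q, t) = -(t + q)/(3*(q + 3)) = -(q + t)/(3*(3 + q)))
(o(8, I) + 157)² = ((-1*8 - 1*4)/(3*(3 + 8)) + 157)² = ((⅓)*(-8 - 4)/11 + 157)² = ((⅓)*(1/11)*(-12) + 157)² = (-4/11 + 157)² = (1723/11)² = 2968729/121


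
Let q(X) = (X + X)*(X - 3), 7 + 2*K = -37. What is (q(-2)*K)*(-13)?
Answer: 5720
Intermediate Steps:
K = -22 (K = -7/2 + (1/2)*(-37) = -7/2 - 37/2 = -22)
q(X) = 2*X*(-3 + X) (q(X) = (2*X)*(-3 + X) = 2*X*(-3 + X))
(q(-2)*K)*(-13) = ((2*(-2)*(-3 - 2))*(-22))*(-13) = ((2*(-2)*(-5))*(-22))*(-13) = (20*(-22))*(-13) = -440*(-13) = 5720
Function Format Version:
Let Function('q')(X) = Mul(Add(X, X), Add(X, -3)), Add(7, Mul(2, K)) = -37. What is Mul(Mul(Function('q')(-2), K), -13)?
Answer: 5720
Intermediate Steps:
K = -22 (K = Add(Rational(-7, 2), Mul(Rational(1, 2), -37)) = Add(Rational(-7, 2), Rational(-37, 2)) = -22)
Function('q')(X) = Mul(2, X, Add(-3, X)) (Function('q')(X) = Mul(Mul(2, X), Add(-3, X)) = Mul(2, X, Add(-3, X)))
Mul(Mul(Function('q')(-2), K), -13) = Mul(Mul(Mul(2, -2, Add(-3, -2)), -22), -13) = Mul(Mul(Mul(2, -2, -5), -22), -13) = Mul(Mul(20, -22), -13) = Mul(-440, -13) = 5720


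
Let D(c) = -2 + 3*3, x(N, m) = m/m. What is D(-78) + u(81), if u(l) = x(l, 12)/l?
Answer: 568/81 ≈ 7.0123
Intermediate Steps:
x(N, m) = 1
u(l) = 1/l
D(c) = 7 (D(c) = -2 + 9 = 7)
D(-78) + u(81) = 7 + 1/81 = 568/81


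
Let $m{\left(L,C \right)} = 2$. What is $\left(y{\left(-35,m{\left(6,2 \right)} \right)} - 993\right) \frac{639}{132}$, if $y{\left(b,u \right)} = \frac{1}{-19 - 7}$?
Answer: $- \frac{5499447}{1144} \approx -4807.2$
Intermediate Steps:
$y{\left(b,u \right)} = - \frac{1}{26}$ ($y{\left(b,u \right)} = \frac{1}{-26} = - \frac{1}{26}$)
$\left(y{\left(-35,m{\left(6,2 \right)} \right)} - 993\right) \frac{639}{132} = \left(- \frac{1}{26} - 993\right) \frac{639}{132} = - \frac{25819 \cdot 639 \cdot \frac{1}{132}}{26} = \left(- \frac{25819}{26}\right) \frac{213}{44} = - \frac{5499447}{1144}$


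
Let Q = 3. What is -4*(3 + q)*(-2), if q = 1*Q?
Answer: 48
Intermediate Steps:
q = 3 (q = 1*3 = 3)
-4*(3 + q)*(-2) = -4*(3 + 3)*(-2) = -4*6*(-2) = -24*(-2) = 48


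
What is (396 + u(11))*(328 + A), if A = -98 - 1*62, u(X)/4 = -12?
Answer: 58464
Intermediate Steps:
u(X) = -48 (u(X) = 4*(-12) = -48)
A = -160 (A = -98 - 62 = -160)
(396 + u(11))*(328 + A) = (396 - 48)*(328 - 160) = 348*168 = 58464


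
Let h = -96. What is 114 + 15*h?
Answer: -1326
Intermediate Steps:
114 + 15*h = 114 + 15*(-96) = 114 - 1440 = -1326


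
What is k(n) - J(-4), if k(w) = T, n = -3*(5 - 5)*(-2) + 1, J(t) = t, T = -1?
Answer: 3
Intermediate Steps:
n = 1 (n = -0*(-2) + 1 = -3*0 + 1 = 0 + 1 = 1)
k(w) = -1
k(n) - J(-4) = -1 - 1*(-4) = -1 + 4 = 3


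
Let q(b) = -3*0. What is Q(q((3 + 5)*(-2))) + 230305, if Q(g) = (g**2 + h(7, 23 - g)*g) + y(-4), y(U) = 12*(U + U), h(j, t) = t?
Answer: 230209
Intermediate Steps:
q(b) = 0
y(U) = 24*U (y(U) = 12*(2*U) = 24*U)
Q(g) = -96 + g**2 + g*(23 - g) (Q(g) = (g**2 + (23 - g)*g) + 24*(-4) = (g**2 + g*(23 - g)) - 96 = -96 + g**2 + g*(23 - g))
Q(q((3 + 5)*(-2))) + 230305 = (-96 + 23*0) + 230305 = (-96 + 0) + 230305 = -96 + 230305 = 230209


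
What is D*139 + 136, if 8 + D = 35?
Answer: 3889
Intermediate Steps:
D = 27 (D = -8 + 35 = 27)
D*139 + 136 = 27*139 + 136 = 3753 + 136 = 3889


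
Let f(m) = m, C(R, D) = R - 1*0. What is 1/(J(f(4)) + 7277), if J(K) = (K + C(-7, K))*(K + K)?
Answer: 1/7253 ≈ 0.00013787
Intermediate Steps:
C(R, D) = R (C(R, D) = R + 0 = R)
J(K) = 2*K*(-7 + K) (J(K) = (K - 7)*(K + K) = (-7 + K)*(2*K) = 2*K*(-7 + K))
1/(J(f(4)) + 7277) = 1/(2*4*(-7 + 4) + 7277) = 1/(2*4*(-3) + 7277) = 1/(-24 + 7277) = 1/7253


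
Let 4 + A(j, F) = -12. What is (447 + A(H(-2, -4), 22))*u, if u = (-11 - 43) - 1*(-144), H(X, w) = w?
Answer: 38790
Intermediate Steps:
A(j, F) = -16 (A(j, F) = -4 - 12 = -16)
u = 90 (u = -54 + 144 = 90)
(447 + A(H(-2, -4), 22))*u = (447 - 16)*90 = 431*90 = 38790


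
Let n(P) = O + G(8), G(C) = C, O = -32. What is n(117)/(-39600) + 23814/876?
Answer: 1637249/60225 ≈ 27.186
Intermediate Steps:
n(P) = -24 (n(P) = -32 + 8 = -24)
n(117)/(-39600) + 23814/876 = -24/(-39600) + 23814/876 = -24*(-1/39600) + 23814*(1/876) = 1/1650 + 3969/146 = 1637249/60225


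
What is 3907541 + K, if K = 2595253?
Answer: 6502794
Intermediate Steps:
3907541 + K = 3907541 + 2595253 = 6502794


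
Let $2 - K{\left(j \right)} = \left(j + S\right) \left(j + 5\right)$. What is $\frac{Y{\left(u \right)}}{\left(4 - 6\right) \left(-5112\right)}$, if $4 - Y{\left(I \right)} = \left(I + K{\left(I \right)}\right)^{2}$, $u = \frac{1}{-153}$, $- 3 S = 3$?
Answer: $- \frac{24809465917}{5602560616944} \approx -0.0044282$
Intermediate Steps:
$S = -1$ ($S = \left(- \frac{1}{3}\right) 3 = -1$)
$K{\left(j \right)} = 2 - \left(-1 + j\right) \left(5 + j\right)$ ($K{\left(j \right)} = 2 - \left(j - 1\right) \left(j + 5\right) = 2 - \left(-1 + j\right) \left(5 + j\right)$)
$u = - \frac{1}{153} \approx -0.0065359$
$Y{\left(I \right)} = 4 - \left(7 - I^{2} - 3 I\right)^{2}$ ($Y{\left(I \right)} = 4 - \left(I - \left(-7 + I^{2} + 4 I\right)\right)^{2} = 4 - \left(7 - I^{2} - 3 I\right)^{2}$)
$\frac{Y{\left(u \right)}}{\left(4 - 6\right) \left(-5112\right)} = \frac{4 - \left(-7 + \left(- \frac{1}{153}\right)^{2} + 3 \left(- \frac{1}{153}\right)\right)^{2}}{\left(4 - 6\right) \left(-5112\right)} = \frac{4 - \left(-7 + \frac{1}{23409} - \frac{1}{51}\right)^{2}}{\left(4 - 6\right) \left(-5112\right)} = \frac{4 - \left(- \frac{164321}{23409}\right)^{2}}{\left(-2\right) \left(-5112\right)} = \frac{4 - \frac{27001391041}{547981281}}{10224} = \left(4 - \frac{27001391041}{547981281}\right) \frac{1}{10224} = \left(- \frac{24809465917}{547981281}\right) \frac{1}{10224} = - \frac{24809465917}{5602560616944}$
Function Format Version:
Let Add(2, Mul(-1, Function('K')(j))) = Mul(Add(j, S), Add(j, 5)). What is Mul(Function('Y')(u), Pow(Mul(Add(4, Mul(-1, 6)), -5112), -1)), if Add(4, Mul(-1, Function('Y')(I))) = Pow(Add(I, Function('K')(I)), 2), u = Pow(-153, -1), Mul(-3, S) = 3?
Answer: Rational(-24809465917, 5602560616944) ≈ -0.0044282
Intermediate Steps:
S = -1 (S = Mul(Rational(-1, 3), 3) = -1)
Function('K')(j) = Add(2, Mul(-1, Add(-1, j), Add(5, j))) (Function('K')(j) = Add(2, Mul(-1, Mul(Add(j, -1), Add(j, 5)))) = Add(2, Mul(-1, Mul(Add(-1, j), Add(5, j)))) = Add(2, Mul(-1, Add(-1, j), Add(5, j))))
u = Rational(-1, 153) ≈ -0.0065359
Function('Y')(I) = Add(4, Mul(-1, Pow(Add(7, Mul(-1, Pow(I, 2)), Mul(-3, I)), 2))) (Function('Y')(I) = Add(4, Mul(-1, Pow(Add(I, Add(7, Mul(-1, Pow(I, 2)), Mul(-4, I))), 2))) = Add(4, Mul(-1, Pow(Add(7, Mul(-1, Pow(I, 2)), Mul(-3, I)), 2))))
Mul(Function('Y')(u), Pow(Mul(Add(4, Mul(-1, 6)), -5112), -1)) = Mul(Add(4, Mul(-1, Pow(Add(-7, Pow(Rational(-1, 153), 2), Mul(3, Rational(-1, 153))), 2))), Pow(Mul(Add(4, Mul(-1, 6)), -5112), -1)) = Mul(Add(4, Mul(-1, Pow(Add(-7, Rational(1, 23409), Rational(-1, 51)), 2))), Pow(Mul(Add(4, -6), -5112), -1)) = Mul(Add(4, Mul(-1, Pow(Rational(-164321, 23409), 2))), Pow(Mul(-2, -5112), -1)) = Mul(Add(4, Mul(-1, Rational(27001391041, 547981281))), Pow(10224, -1)) = Mul(Add(4, Rational(-27001391041, 547981281)), Rational(1, 10224)) = Mul(Rational(-24809465917, 547981281), Rational(1, 10224)) = Rational(-24809465917, 5602560616944)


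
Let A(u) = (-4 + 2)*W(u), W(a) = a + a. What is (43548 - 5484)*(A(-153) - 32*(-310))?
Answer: 400890048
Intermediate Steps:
W(a) = 2*a
A(u) = -4*u (A(u) = (-4 + 2)*(2*u) = -4*u)
(43548 - 5484)*(A(-153) - 32*(-310)) = (43548 - 5484)*(-4*(-153) - 32*(-310)) = 38064*(612 + 9920) = 38064*10532 = 400890048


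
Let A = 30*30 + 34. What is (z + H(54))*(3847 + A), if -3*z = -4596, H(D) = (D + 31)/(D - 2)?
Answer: 381279969/52 ≈ 7.3323e+6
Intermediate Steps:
H(D) = (31 + D)/(-2 + D)
A = 934 (A = 900 + 34 = 934)
z = 1532 (z = -⅓*(-4596) = 1532)
(z + H(54))*(3847 + A) = (1532 + (31 + 54)/(-2 + 54))*(3847 + 934) = (1532 + 85/52)*4781 = (79749/52)*4781 = 381279969/52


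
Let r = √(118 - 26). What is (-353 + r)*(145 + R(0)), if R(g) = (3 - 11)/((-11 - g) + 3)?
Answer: -51538 + 292*√23 ≈ -50138.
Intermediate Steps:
r = 2*√23 (r = √92 = 2*√23 ≈ 9.5917)
R(g) = -8/(-8 - g)
(-353 + r)*(145 + R(0)) = (-353 + 2*√23)*(145 + 8/(8 + 0)) = (-353 + 2*√23)*(145 + 8/8) = (-353 + 2*√23)*(145 + 8*(⅛)) = (-353 + 2*√23)*(145 + 1) = (-353 + 2*√23)*146 = -51538 + 292*√23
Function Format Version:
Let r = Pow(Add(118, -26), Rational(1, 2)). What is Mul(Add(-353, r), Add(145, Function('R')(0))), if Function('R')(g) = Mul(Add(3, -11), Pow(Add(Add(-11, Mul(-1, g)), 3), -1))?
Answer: Add(-51538, Mul(292, Pow(23, Rational(1, 2)))) ≈ -50138.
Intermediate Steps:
r = Mul(2, Pow(23, Rational(1, 2))) (r = Pow(92, Rational(1, 2)) = Mul(2, Pow(23, Rational(1, 2))) ≈ 9.5917)
Function('R')(g) = Mul(-8, Pow(Add(-8, Mul(-1, g)), -1))
Mul(Add(-353, r), Add(145, Function('R')(0))) = Mul(Add(-353, Mul(2, Pow(23, Rational(1, 2)))), Add(145, Mul(8, Pow(Add(8, 0), -1)))) = Mul(Add(-353, Mul(2, Pow(23, Rational(1, 2)))), Add(145, Mul(8, Pow(8, -1)))) = Mul(Add(-353, Mul(2, Pow(23, Rational(1, 2)))), Add(145, Mul(8, Rational(1, 8)))) = Mul(Add(-353, Mul(2, Pow(23, Rational(1, 2)))), Add(145, 1)) = Mul(Add(-353, Mul(2, Pow(23, Rational(1, 2)))), 146) = Add(-51538, Mul(292, Pow(23, Rational(1, 2))))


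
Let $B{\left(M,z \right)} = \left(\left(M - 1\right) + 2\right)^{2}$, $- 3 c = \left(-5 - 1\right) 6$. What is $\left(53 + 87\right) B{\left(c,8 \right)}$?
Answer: $23660$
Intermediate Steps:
$c = 12$ ($c = - \frac{\left(-5 - 1\right) 6}{3} = - \frac{\left(-6\right) 6}{3} = \left(- \frac{1}{3}\right) \left(-36\right) = 12$)
$B{\left(M,z \right)} = \left(1 + M\right)^{2}$ ($B{\left(M,z \right)} = \left(\left(M - 1\right) + 2\right)^{2} = \left(\left(-1 + M\right) + 2\right)^{2} = \left(1 + M\right)^{2}$)
$\left(53 + 87\right) B{\left(c,8 \right)} = \left(53 + 87\right) \left(1 + 12\right)^{2} = 140 \cdot 13^{2} = 140 \cdot 169 = 23660$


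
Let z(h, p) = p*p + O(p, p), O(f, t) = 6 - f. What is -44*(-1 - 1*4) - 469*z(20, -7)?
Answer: -28858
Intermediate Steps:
z(h, p) = 6 + p² - p (z(h, p) = p*p + (6 - p) = p² + (6 - p) = 6 + p² - p)
-44*(-1 - 1*4) - 469*z(20, -7) = -44*(-1 - 1*4) - 469*(6 + (-7)² - 1*(-7)) = -44*(-1 - 4) - 469*(6 + 49 + 7) = -44*(-5) - 469*62 = 220 - 29078 = -28858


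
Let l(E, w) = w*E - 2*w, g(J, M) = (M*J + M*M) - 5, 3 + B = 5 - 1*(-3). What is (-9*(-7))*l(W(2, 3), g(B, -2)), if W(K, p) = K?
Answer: 0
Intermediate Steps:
B = 5 (B = -3 + (5 - 1*(-3)) = -3 + (5 + 3) = -3 + 8 = 5)
g(J, M) = -5 + M² + J*M (g(J, M) = (J*M + M²) - 5 = (M² + J*M) - 5 = -5 + M² + J*M)
l(E, w) = -2*w + E*w (l(E, w) = E*w - 2*w = -2*w + E*w)
(-9*(-7))*l(W(2, 3), g(B, -2)) = (-9*(-7))*((-5 + (-2)² + 5*(-2))*(-2 + 2)) = 63*((-5 + 4 - 10)*0) = 63*(-11*0) = 63*0 = 0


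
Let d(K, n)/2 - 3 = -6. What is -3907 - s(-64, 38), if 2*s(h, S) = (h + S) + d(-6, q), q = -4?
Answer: -3891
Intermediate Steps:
d(K, n) = -6 (d(K, n) = 6 + 2*(-6) = 6 - 12 = -6)
s(h, S) = -3 + S/2 + h/2 (s(h, S) = ((h + S) - 6)/2 = ((S + h) - 6)/2 = (-6 + S + h)/2 = -3 + S/2 + h/2)
-3907 - s(-64, 38) = -3907 - (-3 + (½)*38 + (½)*(-64)) = -3907 - (-3 + 19 - 32) = -3907 - 1*(-16) = -3907 + 16 = -3891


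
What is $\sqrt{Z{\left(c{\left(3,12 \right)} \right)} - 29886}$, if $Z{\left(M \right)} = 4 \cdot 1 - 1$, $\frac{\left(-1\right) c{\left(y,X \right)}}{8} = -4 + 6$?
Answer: $i \sqrt{29883} \approx 172.87 i$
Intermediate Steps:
$c{\left(y,X \right)} = -16$ ($c{\left(y,X \right)} = - 8 \left(-4 + 6\right) = \left(-8\right) 2 = -16$)
$Z{\left(M \right)} = 3$ ($Z{\left(M \right)} = 4 - 1 = 3$)
$\sqrt{Z{\left(c{\left(3,12 \right)} \right)} - 29886} = \sqrt{3 - 29886} = \sqrt{-29883} = i \sqrt{29883}$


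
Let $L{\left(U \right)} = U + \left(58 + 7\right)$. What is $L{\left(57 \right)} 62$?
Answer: $7564$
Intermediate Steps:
$L{\left(U \right)} = 65 + U$ ($L{\left(U \right)} = U + 65 = 65 + U$)
$L{\left(57 \right)} 62 = \left(65 + 57\right) 62 = 122 \cdot 62 = 7564$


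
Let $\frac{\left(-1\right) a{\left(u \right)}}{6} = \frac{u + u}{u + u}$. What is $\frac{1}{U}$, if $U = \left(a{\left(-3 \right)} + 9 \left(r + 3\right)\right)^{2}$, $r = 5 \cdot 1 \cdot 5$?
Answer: $\frac{1}{60516} \approx 1.6525 \cdot 10^{-5}$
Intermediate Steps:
$r = 25$ ($r = 5 \cdot 5 = 25$)
$a{\left(u \right)} = -6$ ($a{\left(u \right)} = - 6 \frac{u + u}{u + u} = - 6 \frac{2 u}{2 u} = - 6 \cdot 2 u \frac{1}{2 u} = \left(-6\right) 1 = -6$)
$U = 60516$ ($U = \left(-6 + 9 \left(25 + 3\right)\right)^{2} = \left(-6 + 9 \cdot 28\right)^{2} = \left(-6 + 252\right)^{2} = 246^{2} = 60516$)
$\frac{1}{U} = \frac{1}{60516}$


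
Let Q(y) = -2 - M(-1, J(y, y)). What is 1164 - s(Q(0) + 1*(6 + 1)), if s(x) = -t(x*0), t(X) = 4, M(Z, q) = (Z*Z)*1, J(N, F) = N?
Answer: 1168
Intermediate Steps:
M(Z, q) = Z**2 (M(Z, q) = Z**2*1 = Z**2)
Q(y) = -3 (Q(y) = -2 - 1*(-1)**2 = -2 - 1*1 = -2 - 1 = -3)
s(x) = -4 (s(x) = -1*4 = -4)
1164 - s(Q(0) + 1*(6 + 1)) = 1164 - 1*(-4) = 1164 + 4 = 1168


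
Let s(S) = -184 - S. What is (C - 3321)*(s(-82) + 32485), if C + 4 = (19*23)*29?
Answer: 302716284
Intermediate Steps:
C = 12669 (C = -4 + (19*23)*29 = -4 + 437*29 = -4 + 12673 = 12669)
(C - 3321)*(s(-82) + 32485) = (12669 - 3321)*((-184 - 1*(-82)) + 32485) = 9348*((-184 + 82) + 32485) = 9348*(-102 + 32485) = 9348*32383 = 302716284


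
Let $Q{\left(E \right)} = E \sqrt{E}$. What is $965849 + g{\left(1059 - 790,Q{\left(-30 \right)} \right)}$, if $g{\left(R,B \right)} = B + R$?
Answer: $966118 - 30 i \sqrt{30} \approx 9.6612 \cdot 10^{5} - 164.32 i$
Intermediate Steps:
$Q{\left(E \right)} = E^{\frac{3}{2}}$
$965849 + g{\left(1059 - 790,Q{\left(-30 \right)} \right)} = 965849 + \left(\left(-30\right)^{\frac{3}{2}} + \left(1059 - 790\right)\right) = 965849 + \left(- 30 i \sqrt{30} + \left(1059 - 790\right)\right) = 965849 + \left(- 30 i \sqrt{30} + 269\right) = 965849 + \left(269 - 30 i \sqrt{30}\right) = 966118 - 30 i \sqrt{30}$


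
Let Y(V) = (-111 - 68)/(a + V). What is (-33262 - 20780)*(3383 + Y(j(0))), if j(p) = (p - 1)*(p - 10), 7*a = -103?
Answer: -2033636488/11 ≈ -1.8488e+8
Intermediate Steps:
a = -103/7 (a = (⅐)*(-103) = -103/7 ≈ -14.714)
j(p) = (-1 + p)*(-10 + p)
Y(V) = -179/(-103/7 + V) (Y(V) = (-111 - 68)/(-103/7 + V) = -179/(-103/7 + V))
(-33262 - 20780)*(3383 + Y(j(0))) = (-33262 - 20780)*(3383 - 1253/(-103 + 7*(10 + 0² - 11*0))) = -54042*(3383 - 1253/(-103 + 7*(10 + 0 + 0))) = -54042*(3383 - 1253/(-103 + 7*10)) = -54042*(3383 - 1253/(-103 + 70)) = -54042*(3383 - 1253/(-33)) = -54042*(3383 - 1253*(-1/33)) = -54042*(3383 + 1253/33) = -54042*112892/33 = -2033636488/11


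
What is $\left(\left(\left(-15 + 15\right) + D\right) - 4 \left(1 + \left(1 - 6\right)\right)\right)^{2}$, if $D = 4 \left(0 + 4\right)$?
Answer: $1024$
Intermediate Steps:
$D = 16$ ($D = 4 \cdot 4 = 16$)
$\left(\left(\left(-15 + 15\right) + D\right) - 4 \left(1 + \left(1 - 6\right)\right)\right)^{2} = \left(\left(\left(-15 + 15\right) + 16\right) - 4 \left(1 + \left(1 - 6\right)\right)\right)^{2} = \left(\left(0 + 16\right) - 4 \left(1 + \left(1 - 6\right)\right)\right)^{2} = \left(16 - 4 \left(1 - 5\right)\right)^{2} = \left(16 - -16\right)^{2} = \left(16 + 16\right)^{2} = 32^{2} = 1024$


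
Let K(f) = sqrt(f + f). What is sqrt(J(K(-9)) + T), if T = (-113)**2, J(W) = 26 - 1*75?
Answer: 4*sqrt(795) ≈ 112.78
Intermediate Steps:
K(f) = sqrt(2)*sqrt(f) (K(f) = sqrt(2*f) = sqrt(2)*sqrt(f))
J(W) = -49 (J(W) = 26 - 75 = -49)
T = 12769
sqrt(J(K(-9)) + T) = sqrt(-49 + 12769) = sqrt(12720) = 4*sqrt(795)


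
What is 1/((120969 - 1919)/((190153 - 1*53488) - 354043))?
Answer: -108689/59525 ≈ -1.8259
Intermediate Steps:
1/((120969 - 1919)/((190153 - 1*53488) - 354043)) = 1/(119050/((190153 - 53488) - 354043)) = 1/(119050/(136665 - 354043)) = 1/(119050/(-217378)) = 1/(119050*(-1/217378)) = 1/(-59525/108689) = -108689/59525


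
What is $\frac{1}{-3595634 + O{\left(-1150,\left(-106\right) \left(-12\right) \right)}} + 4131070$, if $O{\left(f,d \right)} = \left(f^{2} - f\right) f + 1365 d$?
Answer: $\frac{6295985547853779}{1524056854} \approx 4.1311 \cdot 10^{6}$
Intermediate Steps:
$O{\left(f,d \right)} = 1365 d + f \left(f^{2} - f\right)$ ($O{\left(f,d \right)} = f \left(f^{2} - f\right) + 1365 d = 1365 d + f \left(f^{2} - f\right)$)
$\frac{1}{-3595634 + O{\left(-1150,\left(-106\right) \left(-12\right) \right)}} + 4131070 = \frac{1}{-3595634 + \left(\left(-1150\right)^{3} - \left(-1150\right)^{2} + 1365 \left(\left(-106\right) \left(-12\right)\right)\right)} + 4131070 = \frac{1}{-3595634 - 1520461220} + 4131070 = \frac{1}{-1524056854} + 4131070 = - \frac{1}{1524056854} + 4131070 = \frac{6295985547853779}{1524056854}$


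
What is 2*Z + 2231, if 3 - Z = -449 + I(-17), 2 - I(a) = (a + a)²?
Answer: 5443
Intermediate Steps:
I(a) = 2 - 4*a² (I(a) = 2 - (a + a)² = 2 - (2*a)² = 2 - 4*a²)
Z = 1606 (Z = 3 - (-449 + (2 - 4*(-17)²)) = 3 - (-449 + (2 - 4*289)) = 3 - (-449 + (2 - 1156)) = 3 - (-449 - 1154) = 3 - 1*(-1603) = 3 + 1603 = 1606)
2*Z + 2231 = 2*1606 + 2231 = 3212 + 2231 = 5443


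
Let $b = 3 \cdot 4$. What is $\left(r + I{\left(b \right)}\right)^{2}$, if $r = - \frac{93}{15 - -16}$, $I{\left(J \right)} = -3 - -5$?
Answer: $1$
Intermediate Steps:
$b = 12$
$I{\left(J \right)} = 2$ ($I{\left(J \right)} = -3 + 5 = 2$)
$r = -3$ ($r = - \frac{93}{15 + 16} = - \frac{93}{31} = \left(-93\right) \frac{1}{31} = -3$)
$\left(r + I{\left(b \right)}\right)^{2} = \left(-3 + 2\right)^{2} = \left(-1\right)^{2} = 1$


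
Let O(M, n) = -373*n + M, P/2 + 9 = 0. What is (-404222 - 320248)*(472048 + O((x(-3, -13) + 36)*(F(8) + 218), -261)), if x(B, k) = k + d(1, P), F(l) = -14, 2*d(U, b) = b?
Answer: -414583028790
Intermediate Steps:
P = -18 (P = -18 + 2*0 = -18 + 0 = -18)
d(U, b) = b/2
x(B, k) = -9 + k (x(B, k) = k + (1/2)*(-18) = k - 9 = -9 + k)
O(M, n) = M - 373*n
(-404222 - 320248)*(472048 + O((x(-3, -13) + 36)*(F(8) + 218), -261)) = (-404222 - 320248)*(472048 + (((-9 - 13) + 36)*(-14 + 218) - 373*(-261))) = -724470*(472048 + ((-22 + 36)*204 + 97353)) = -724470*(472048 + (14*204 + 97353)) = -724470*(472048 + (2856 + 97353)) = -724470*(472048 + 100209) = -724470*572257 = -414583028790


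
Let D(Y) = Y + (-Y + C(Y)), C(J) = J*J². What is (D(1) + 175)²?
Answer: 30976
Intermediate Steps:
C(J) = J³
D(Y) = Y³ (D(Y) = Y + (-Y + Y³) = Y + (Y³ - Y) = Y³)
(D(1) + 175)² = (1³ + 175)² = (1 + 175)² = 176² = 30976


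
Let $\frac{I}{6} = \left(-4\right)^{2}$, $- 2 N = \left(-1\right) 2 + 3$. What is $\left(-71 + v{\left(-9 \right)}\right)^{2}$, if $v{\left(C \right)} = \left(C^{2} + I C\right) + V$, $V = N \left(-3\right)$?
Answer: $\frac{2907025}{4} \approx 7.2676 \cdot 10^{5}$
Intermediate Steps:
$N = - \frac{1}{2}$ ($N = - \frac{\left(-1\right) 2 + 3}{2} = - \frac{-2 + 3}{2} = \left(- \frac{1}{2}\right) 1 = - \frac{1}{2} \approx -0.5$)
$I = 96$ ($I = 6 \left(-4\right)^{2} = 6 \cdot 16 = 96$)
$V = \frac{3}{2}$ ($V = \left(- \frac{1}{2}\right) \left(-3\right) = \frac{3}{2} \approx 1.5$)
$v{\left(C \right)} = \frac{3}{2} + C^{2} + 96 C$ ($v{\left(C \right)} = \left(C^{2} + 96 C\right) + \frac{3}{2} = \frac{3}{2} + C^{2} + 96 C$)
$\left(-71 + v{\left(-9 \right)}\right)^{2} = \left(-71 + \left(\frac{3}{2} + \left(-9\right)^{2} + 96 \left(-9\right)\right)\right)^{2} = \left(-71 + \left(\frac{3}{2} + 81 - 864\right)\right)^{2} = \left(-71 - \frac{1563}{2}\right)^{2} = \left(- \frac{1705}{2}\right)^{2} = \frac{2907025}{4}$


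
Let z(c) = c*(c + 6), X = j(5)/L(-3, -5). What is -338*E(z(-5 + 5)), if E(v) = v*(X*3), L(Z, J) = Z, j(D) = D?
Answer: 0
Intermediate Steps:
X = -5/3 (X = 5/(-3) = 5*(-1/3) = -5/3 ≈ -1.6667)
z(c) = c*(6 + c)
E(v) = -5*v (E(v) = v*(-5/3*3) = v*(-5) = -5*v)
-338*E(z(-5 + 5)) = -(-1690)*(-5 + 5)*(6 + (-5 + 5)) = -(-1690)*0*(6 + 0) = -(-1690)*0*6 = -(-1690)*0 = -338*0 = 0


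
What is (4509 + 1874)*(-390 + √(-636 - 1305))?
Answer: -2489370 + 6383*I*√1941 ≈ -2.4894e+6 + 2.8121e+5*I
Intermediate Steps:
(4509 + 1874)*(-390 + √(-636 - 1305)) = 6383*(-390 + √(-1941)) = 6383*(-390 + I*√1941) = -2489370 + 6383*I*√1941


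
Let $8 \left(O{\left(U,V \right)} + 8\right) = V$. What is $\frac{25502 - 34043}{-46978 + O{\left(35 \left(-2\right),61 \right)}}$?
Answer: $\frac{68328}{375827} \approx 0.18181$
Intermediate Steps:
$O{\left(U,V \right)} = -8 + \frac{V}{8}$
$\frac{25502 - 34043}{-46978 + O{\left(35 \left(-2\right),61 \right)}} = \frac{25502 - 34043}{-46978 + \left(-8 + \frac{1}{8} \cdot 61\right)} = - \frac{8541}{-46978 + \left(-8 + \frac{61}{8}\right)} = - \frac{8541}{-46978 - \frac{3}{8}} = - \frac{8541}{- \frac{375827}{8}} = \left(-8541\right) \left(- \frac{8}{375827}\right) = \frac{68328}{375827}$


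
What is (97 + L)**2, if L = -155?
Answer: 3364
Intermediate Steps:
(97 + L)**2 = (97 - 155)**2 = (-58)**2 = 3364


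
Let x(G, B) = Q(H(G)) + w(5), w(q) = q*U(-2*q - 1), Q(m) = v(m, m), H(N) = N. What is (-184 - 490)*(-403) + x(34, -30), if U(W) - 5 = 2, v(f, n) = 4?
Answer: 271661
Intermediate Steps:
Q(m) = 4
U(W) = 7 (U(W) = 5 + 2 = 7)
w(q) = 7*q (w(q) = q*7 = 7*q)
x(G, B) = 39 (x(G, B) = 4 + 7*5 = 4 + 35 = 39)
(-184 - 490)*(-403) + x(34, -30) = (-184 - 490)*(-403) + 39 = -674*(-403) + 39 = 271622 + 39 = 271661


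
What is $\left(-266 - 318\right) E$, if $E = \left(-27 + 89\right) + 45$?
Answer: $-62488$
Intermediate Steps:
$E = 107$ ($E = 62 + 45 = 107$)
$\left(-266 - 318\right) E = \left(-266 - 318\right) 107 = \left(-584\right) 107 = -62488$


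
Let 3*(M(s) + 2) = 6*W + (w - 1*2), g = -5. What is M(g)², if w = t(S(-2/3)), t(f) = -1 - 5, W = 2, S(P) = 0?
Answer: 4/9 ≈ 0.44444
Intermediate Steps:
t(f) = -6
w = -6
M(s) = -⅔ (M(s) = -2 + (6*2 + (-6 - 1*2))/3 = -2 + (12 + (-6 - 2))/3 = -2 + (12 - 8)/3 = -2 + (⅓)*4 = -2 + 4/3 = -⅔)
M(g)² = (-⅔)² = 4/9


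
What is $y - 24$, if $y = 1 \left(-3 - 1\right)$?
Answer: $-28$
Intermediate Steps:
$y = -4$ ($y = 1 \left(-4\right) = -4$)
$y - 24 = -4 - 24 = -28$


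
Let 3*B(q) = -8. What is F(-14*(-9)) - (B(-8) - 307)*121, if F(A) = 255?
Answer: 113174/3 ≈ 37725.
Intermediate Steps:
B(q) = -8/3 (B(q) = (1/3)*(-8) = -8/3)
F(-14*(-9)) - (B(-8) - 307)*121 = 255 - (-8/3 - 307)*121 = 255 - (-929)*121/3 = 255 - 1*(-112409/3) = 255 + 112409/3 = 113174/3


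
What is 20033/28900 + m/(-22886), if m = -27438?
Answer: 625716719/330702700 ≈ 1.8921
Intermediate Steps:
20033/28900 + m/(-22886) = 20033/28900 - 27438/(-22886) = 20033*(1/28900) - 27438*(-1/22886) = 20033/28900 + 13719/11443 = 625716719/330702700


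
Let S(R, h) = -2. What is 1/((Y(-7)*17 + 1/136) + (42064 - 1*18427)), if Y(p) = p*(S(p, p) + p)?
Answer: 136/3360289 ≈ 4.0473e-5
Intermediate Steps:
Y(p) = p*(-2 + p)
1/((Y(-7)*17 + 1/136) + (42064 - 1*18427)) = 1/((-7*(-2 - 7)*17 + 1/136) + (42064 - 1*18427)) = 1/((-7*(-9)*17 + 1/136) + (42064 - 18427)) = 1/((63*17 + 1/136) + 23637) = 1/((1071 + 1/136) + 23637) = 1/(145657/136 + 23637) = 1/(3360289/136) = 136/3360289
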